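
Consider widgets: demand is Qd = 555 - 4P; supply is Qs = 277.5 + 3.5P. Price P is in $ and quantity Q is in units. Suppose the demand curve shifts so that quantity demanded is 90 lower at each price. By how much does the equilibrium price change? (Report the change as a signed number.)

ΔP = -12

The market clears where 555 - 4P = 277.5 + 3.5P. Rearranging, 7.5P = 277.5, hence P* = 37.
Then Q* = 555 - 4(37) = 407.
After the shift, demand is Qd = 465 - 4P.
The new intersection has 187.5 = 7.5P, i.e. P = 25, Q = 365.
ΔP = 25 - 37 = -12.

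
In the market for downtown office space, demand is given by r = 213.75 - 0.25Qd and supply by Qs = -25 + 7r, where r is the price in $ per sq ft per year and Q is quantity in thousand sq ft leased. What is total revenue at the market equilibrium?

Total revenue = 42800

Rewriting in direct form: Qd = 855 - 4r.
At equilibrium Qd = Qs, so 855 - 4r = -25 + 7r; collecting terms, 880 = 11r and r* = 80.
Plugging r* into demand: Q* = 855 - 4(80) = 535.
Total revenue = r* × Q* = 80 × 535 = 42800.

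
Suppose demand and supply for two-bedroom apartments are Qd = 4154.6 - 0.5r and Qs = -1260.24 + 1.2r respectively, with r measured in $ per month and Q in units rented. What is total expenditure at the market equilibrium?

Total expenditure = 8160482.4

The market clears where 4154.6 - 0.5r = -1260.24 + 1.2r. Rearranging, 1.7r = 5414.84, hence r* = 3185.2.
Substitute back: Q* = 4154.6 - 0.5(3185.2) = 2562.
Total expenditure = r* × Q* = 3185.2 × 2562 = 8160482.4.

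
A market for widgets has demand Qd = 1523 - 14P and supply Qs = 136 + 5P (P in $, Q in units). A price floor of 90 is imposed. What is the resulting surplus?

At P = 90: Qd = 263 and Qs = 586.
Surplus = Qs - Qd = 586 - 263 = 323.

Surplus = 323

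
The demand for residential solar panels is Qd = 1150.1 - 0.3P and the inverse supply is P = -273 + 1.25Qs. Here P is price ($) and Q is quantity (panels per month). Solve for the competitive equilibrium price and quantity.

P* = 847, Q* = 896

Inverting to quantity form: Qs = 218.4 + 0.8P.
Equating demand and supply, 1150.1 - 0.3P = 218.4 + 0.8P gives 1.1P = 931.7, so P* = 847.
From the demand curve, Q* = 1150.1 - 0.3(847) = 896.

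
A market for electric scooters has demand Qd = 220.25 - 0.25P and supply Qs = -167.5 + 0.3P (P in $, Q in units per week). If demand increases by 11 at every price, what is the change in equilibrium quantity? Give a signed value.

ΔQ = 6

Equating demand and supply, 220.25 - 0.25P = -167.5 + 0.3P gives 0.55P = 387.75, so P* = 705.
Plugging P* into demand: Q* = 220.25 - 0.25(705) = 44.
After the shift, demand is Qd = 231.25 - 0.25P.
Re-solving, 0.55P = 398.75 gives P = 725 and Q = 50.
ΔQ = 50 - 44 = 6.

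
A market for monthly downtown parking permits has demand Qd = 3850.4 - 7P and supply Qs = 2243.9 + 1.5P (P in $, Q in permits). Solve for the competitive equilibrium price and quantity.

At equilibrium Qd = Qs, so 3850.4 - 7P = 2243.9 + 1.5P; collecting terms, 1606.5 = 8.5P and P* = 189.
Then Q* = 3850.4 - 7(189) = 2527.4.

P* = 189, Q* = 2527.4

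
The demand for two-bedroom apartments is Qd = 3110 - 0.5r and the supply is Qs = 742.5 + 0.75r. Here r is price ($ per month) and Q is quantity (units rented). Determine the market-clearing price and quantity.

At equilibrium Qd = Qs, so 3110 - 0.5r = 742.5 + 0.75r; collecting terms, 2367.5 = 1.25r and r* = 1894.
Substitute back: Q* = 3110 - 0.5(1894) = 2163.

r* = 1894, Q* = 2163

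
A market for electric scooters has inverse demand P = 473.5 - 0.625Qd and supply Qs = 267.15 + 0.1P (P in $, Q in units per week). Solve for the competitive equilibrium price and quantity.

In direct form, Qd = 757.6 - 1.6P.
At equilibrium Qd = Qs, so 757.6 - 1.6P = 267.15 + 0.1P; collecting terms, 490.45 = 1.7P and P* = 288.5.
Substitute back: Q* = 757.6 - 1.6(288.5) = 296.

P* = 288.5, Q* = 296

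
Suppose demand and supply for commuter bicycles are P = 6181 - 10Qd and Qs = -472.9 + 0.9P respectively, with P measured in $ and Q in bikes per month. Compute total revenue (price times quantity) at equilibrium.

Total revenue = 555319

Solving each curve for Q: Qd = 618.1 - 0.1P.
The market clears where 618.1 - 0.1P = -472.9 + 0.9P. Rearranging, P = 1091, hence P* = 1091.
Plugging P* into demand: Q* = 618.1 - 0.1(1091) = 509.
Total revenue = P* × Q* = 1091 × 509 = 555319.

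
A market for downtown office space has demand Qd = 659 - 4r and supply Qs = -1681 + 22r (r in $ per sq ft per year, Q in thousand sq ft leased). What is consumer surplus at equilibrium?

Consumer surplus = 11175.125

Set Qd = Qs: 659 - 4r = -1681 + 22r, so 2340 = 26r and r* = 90.
Substitute back: Q* = 659 - 4(90) = 299.
Demand choke price (Qd = 0): r = 659/4 = 164.75. Consumer surplus = ½ × (164.75 - 90) × 299 = 11175.125.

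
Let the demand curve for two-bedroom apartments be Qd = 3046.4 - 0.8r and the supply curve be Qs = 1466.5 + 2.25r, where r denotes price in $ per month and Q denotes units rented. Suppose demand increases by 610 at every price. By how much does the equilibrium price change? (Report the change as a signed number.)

Equating demand and supply, 3046.4 - 0.8r = 1466.5 + 2.25r gives 3.05r = 1579.9, so r* = 518.
Substitute back: Q* = 3046.4 - 0.8(518) = 2632.
After the shift, demand is Qd = 3656.4 - 0.8r.
Re-solving, 3.05r = 2189.9 gives r = 718 and Q = 3082.
Δr = 718 - 518 = 200.

Δr = 200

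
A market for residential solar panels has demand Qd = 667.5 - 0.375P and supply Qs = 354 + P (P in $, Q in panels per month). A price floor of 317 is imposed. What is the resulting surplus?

Surplus = 122.375

With P fixed at 317, quantity demanded is 548.625 and quantity supplied is 671.
Surplus = Qs - Qd = 671 - 548.625 = 122.375.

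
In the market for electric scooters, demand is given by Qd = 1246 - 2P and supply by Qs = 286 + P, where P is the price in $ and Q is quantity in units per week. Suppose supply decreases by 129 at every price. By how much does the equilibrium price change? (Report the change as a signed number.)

The market clears where 1246 - 2P = 286 + P. Rearranging, 3P = 960, hence P* = 320.
Substitute back: Q* = 1246 - 2(320) = 606.
After the shift, supply is Qs = 157 + P.
The new intersection has 1089 = 3P, i.e. P = 363, Q = 520.
ΔP = 363 - 320 = 43.

ΔP = 43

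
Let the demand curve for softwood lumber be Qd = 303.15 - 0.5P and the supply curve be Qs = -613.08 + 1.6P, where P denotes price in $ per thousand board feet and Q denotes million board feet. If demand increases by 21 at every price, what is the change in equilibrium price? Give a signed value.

The market clears where 303.15 - 0.5P = -613.08 + 1.6P. Rearranging, 2.1P = 916.23, hence P* = 436.3.
Then Q* = 303.15 - 0.5(436.3) = 85.
After the shift, demand is Qd = 324.15 - 0.5P.
The new intersection has 937.23 = 2.1P, i.e. P = 446.3, Q = 101.
ΔP = 446.3 - 436.3 = 10.

ΔP = 10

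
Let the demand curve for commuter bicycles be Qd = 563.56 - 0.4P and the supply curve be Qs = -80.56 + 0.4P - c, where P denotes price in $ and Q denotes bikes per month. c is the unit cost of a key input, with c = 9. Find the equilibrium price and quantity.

With c = 9, supply is Qs = -89.56 + 0.4P.
Equating demand and supply, 563.56 - 0.4P = -89.56 + 0.4P gives 0.8P = 653.12, so P* = 816.4.
From the demand curve, Q* = 563.56 - 0.4(816.4) = 237.

P* = 816.4, Q* = 237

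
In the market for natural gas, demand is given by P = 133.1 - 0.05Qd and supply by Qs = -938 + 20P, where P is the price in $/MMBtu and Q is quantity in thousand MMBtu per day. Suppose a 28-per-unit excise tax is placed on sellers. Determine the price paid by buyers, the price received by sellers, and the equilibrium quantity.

Rewriting in direct form: Qd = 2662 - 20P.
Sellers keep P_s = P_b - 28 per unit, so supply in terms of the buyer price is Qs = -1498 + 20P_b.
Equate demand and the shifted supply: 2662 - 20P_b = -1498 + 20P_b, giving 40P_b = 4160, so P_b = 104.
Then P_s = 104 - 28 = 76 and Q = 2662 - 20(104) = 582.

P_b = 104, P_s = 76, Q = 582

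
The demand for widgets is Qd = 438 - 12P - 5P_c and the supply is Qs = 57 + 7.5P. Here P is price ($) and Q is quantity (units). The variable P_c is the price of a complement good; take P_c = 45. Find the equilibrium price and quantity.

With P_c = 45, demand is Qd = 213 - 12P.
Equating demand and supply, 213 - 12P = 57 + 7.5P gives 19.5P = 156, so P* = 8.
From the demand curve, Q* = 213 - 12(8) = 117.

P* = 8, Q* = 117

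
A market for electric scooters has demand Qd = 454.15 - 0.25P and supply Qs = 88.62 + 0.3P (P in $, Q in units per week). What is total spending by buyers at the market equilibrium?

Equating demand and supply, 454.15 - 0.25P = 88.62 + 0.3P gives 0.55P = 365.53, so P* = 664.6.
Plugging P* into demand: Q* = 454.15 - 0.25(664.6) = 288.
Total spending by buyers = P* × Q* = 664.6 × 288 = 191404.8.

Total spending by buyers = 191404.8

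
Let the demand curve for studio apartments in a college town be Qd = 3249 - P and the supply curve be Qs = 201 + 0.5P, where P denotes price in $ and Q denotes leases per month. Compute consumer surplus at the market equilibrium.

Consumer surplus = 740544.5

At equilibrium Qd = Qs, so 3249 - P = 201 + 0.5P; collecting terms, 3048 = 1.5P and P* = 2032.
From the demand curve, Q* = 3249 - 2032 = 1217.
Demand choke price (Qd = 0): P = 3249. Consumer surplus = ½ × (3249 - 2032) × 1217 = 740544.5.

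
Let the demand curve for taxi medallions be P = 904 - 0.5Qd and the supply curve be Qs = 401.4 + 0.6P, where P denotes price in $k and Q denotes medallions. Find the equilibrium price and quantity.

P* = 541, Q* = 726

Inverting to quantity form: Qd = 1808 - 2P.
At equilibrium Qd = Qs, so 1808 - 2P = 401.4 + 0.6P; collecting terms, 1406.6 = 2.6P and P* = 541.
Plugging P* into demand: Q* = 1808 - 2(541) = 726.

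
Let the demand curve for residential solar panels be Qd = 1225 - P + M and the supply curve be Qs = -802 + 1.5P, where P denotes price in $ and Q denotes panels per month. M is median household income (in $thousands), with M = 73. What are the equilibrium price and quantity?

With M = 73, demand is Qd = 1298 - P.
Set Qd = Qs: 1298 - P = -802 + 1.5P, so 2100 = 2.5P and P* = 840.
Then Q* = 1298 - 840 = 458.

P* = 840, Q* = 458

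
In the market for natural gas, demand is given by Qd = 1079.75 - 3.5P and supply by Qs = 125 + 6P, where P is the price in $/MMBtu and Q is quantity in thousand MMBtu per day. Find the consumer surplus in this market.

Consumer surplus = 75712

At equilibrium Qd = Qs, so 1079.75 - 3.5P = 125 + 6P; collecting terms, 954.75 = 9.5P and P* = 100.5.
Substitute back: Q* = 1079.75 - 3.5(100.5) = 728.
Demand choke price (Qd = 0): P = 1079.75/3.5 = 308.5. Consumer surplus = ½ × (308.5 - 100.5) × 728 = 75712.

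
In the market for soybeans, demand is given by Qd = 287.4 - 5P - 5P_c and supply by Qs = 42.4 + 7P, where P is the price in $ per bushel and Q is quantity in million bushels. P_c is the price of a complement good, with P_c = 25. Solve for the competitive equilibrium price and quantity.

With P_c = 25, demand is Qd = 162.4 - 5P.
The market clears where 162.4 - 5P = 42.4 + 7P. Rearranging, 12P = 120, hence P* = 10.
Plugging P* into demand: Q* = 162.4 - 5(10) = 112.4.

P* = 10, Q* = 112.4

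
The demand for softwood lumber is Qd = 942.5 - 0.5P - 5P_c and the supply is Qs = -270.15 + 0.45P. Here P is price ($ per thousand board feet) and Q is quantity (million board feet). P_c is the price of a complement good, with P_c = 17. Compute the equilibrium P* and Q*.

With P_c = 17, demand is Qd = 857.5 - 0.5P.
Equating demand and supply, 857.5 - 0.5P = -270.15 + 0.45P gives 0.95P = 1127.65, so P* = 1187.
Then Q* = 857.5 - 0.5(1187) = 264.

P* = 1187, Q* = 264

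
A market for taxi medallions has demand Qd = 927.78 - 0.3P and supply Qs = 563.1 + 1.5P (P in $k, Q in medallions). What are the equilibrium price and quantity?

P* = 202.6, Q* = 867

The market clears where 927.78 - 0.3P = 563.1 + 1.5P. Rearranging, 1.8P = 364.68, hence P* = 202.6.
Then Q* = 927.78 - 0.3(202.6) = 867.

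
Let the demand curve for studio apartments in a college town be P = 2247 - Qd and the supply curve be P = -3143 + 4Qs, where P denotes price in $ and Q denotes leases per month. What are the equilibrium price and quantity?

Solving each curve for Q: Qd = 2247 - P and Qs = 785.75 + 0.25P.
Equating demand and supply, 2247 - P = 785.75 + 0.25P gives 1.25P = 1461.25, so P* = 1169.
Plugging P* into demand: Q* = 2247 - 1169 = 1078.

P* = 1169, Q* = 1078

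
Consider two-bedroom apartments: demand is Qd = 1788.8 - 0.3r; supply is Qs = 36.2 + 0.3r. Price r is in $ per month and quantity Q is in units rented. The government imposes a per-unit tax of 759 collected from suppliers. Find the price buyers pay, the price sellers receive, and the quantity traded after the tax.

r_b = 3300.5, r_s = 2541.5, Q = 798.65

Suppliers keep r_s = r_b - 759 per unit, so supply in terms of the buyer price is Qs = -191.5 + 0.3r_b.
Set Qd = Qs: 1788.8 - 0.3r_b = -191.5 + 0.3r_b, so 1980.3 = 0.6r_b and r_b = 3300.5.
So r_s = 2541.5 and the quantity traded is Q = 1788.8 - 0.3(3300.5) = 798.65.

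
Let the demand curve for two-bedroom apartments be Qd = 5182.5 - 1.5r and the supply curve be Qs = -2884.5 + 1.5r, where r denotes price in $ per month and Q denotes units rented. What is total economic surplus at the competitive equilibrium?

Total surplus = 880134

Set Qd = Qs: 5182.5 - 1.5r = -2884.5 + 1.5r, so 8067 = 3r and r* = 2689.
Plugging r* into demand: Q* = 5182.5 - 1.5(2689) = 1149.
Demand choke price = 3455; supply choke price = 1923. CS = ½(3455 - 2689)(1149) = 440067; PS = ½(2689 - 1923)(1149) = 440067. Total surplus = 880134.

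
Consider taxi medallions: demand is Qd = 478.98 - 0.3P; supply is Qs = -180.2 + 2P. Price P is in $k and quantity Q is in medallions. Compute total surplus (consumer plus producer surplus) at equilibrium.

Equating demand and supply, 478.98 - 0.3P = -180.2 + 2P gives 2.3P = 659.18, so P* = 286.6.
Plugging P* into demand: Q* = 478.98 - 0.3(286.6) = 393.
Demand choke price = 1596.6; supply choke price = 90.1. CS = ½(1596.6 - 286.6)(393) = 257415; PS = ½(286.6 - 90.1)(393) = 38612.25. Total surplus = 296027.25.

Total surplus = 296027.25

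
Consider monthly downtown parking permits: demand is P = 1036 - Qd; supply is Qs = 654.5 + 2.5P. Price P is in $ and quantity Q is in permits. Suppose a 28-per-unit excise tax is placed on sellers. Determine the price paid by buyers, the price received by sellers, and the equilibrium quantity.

P_b = 129, P_s = 101, Q = 907

Rewriting in direct form: Qd = 1036 - P.
Sellers keep P_s = P_b - 28 per unit, so supply in terms of the buyer price is Qs = 584.5 + 2.5P_b.
Equate demand and the shifted supply: 1036 - P_b = 584.5 + 2.5P_b, giving 3.5P_b = 451.5, so P_b = 129.
So P_s = 101 and the quantity traded is Q = 1036 - 129 = 907.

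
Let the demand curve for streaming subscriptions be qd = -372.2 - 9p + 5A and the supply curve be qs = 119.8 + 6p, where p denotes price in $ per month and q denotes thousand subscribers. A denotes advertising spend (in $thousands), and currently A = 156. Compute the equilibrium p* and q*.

With A = 156, demand is qd = 407.8 - 9p.
Equating demand and supply, 407.8 - 9p = 119.8 + 6p gives 15p = 288, so p* = 19.2.
From the demand curve, q* = 407.8 - 9(19.2) = 235.

p* = 19.2, q* = 235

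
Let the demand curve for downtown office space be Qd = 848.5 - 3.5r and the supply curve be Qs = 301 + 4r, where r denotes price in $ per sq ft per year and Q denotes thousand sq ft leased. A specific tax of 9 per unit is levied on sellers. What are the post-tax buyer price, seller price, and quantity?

With a tax of 9 on sellers, they supply based on the net price r_s = r_b - 9, so Qs = 265 + 4r_b.
Market clearing requires 848.5 - 3.5r_b = 265 + 4r_b; hence 583.5 = 7.5r_b and r_b = 77.8.
So r_s = 68.8 and the quantity traded is Q = 848.5 - 3.5(77.8) = 576.2.

r_b = 77.8, r_s = 68.8, Q = 576.2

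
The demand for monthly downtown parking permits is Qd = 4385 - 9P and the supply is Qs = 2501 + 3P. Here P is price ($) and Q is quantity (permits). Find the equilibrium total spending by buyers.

The market clears where 4385 - 9P = 2501 + 3P. Rearranging, 12P = 1884, hence P* = 157.
Substitute back: Q* = 4385 - 9(157) = 2972.
Total spending by buyers = P* × Q* = 157 × 2972 = 466604.

Total spending by buyers = 466604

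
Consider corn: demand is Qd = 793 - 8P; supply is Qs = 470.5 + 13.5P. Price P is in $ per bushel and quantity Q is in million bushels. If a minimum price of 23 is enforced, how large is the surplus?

With P fixed at 23, quantity demanded is 609 and quantity supplied is 781.
Surplus = Qs - Qd = 781 - 609 = 172.

Surplus = 172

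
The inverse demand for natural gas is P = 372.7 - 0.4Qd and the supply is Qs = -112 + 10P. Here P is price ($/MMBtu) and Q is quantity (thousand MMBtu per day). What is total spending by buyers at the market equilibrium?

Inverting to quantity form: Qd = 931.75 - 2.5P.
At equilibrium Qd = Qs, so 931.75 - 2.5P = -112 + 10P; collecting terms, 1043.75 = 12.5P and P* = 83.5.
Substitute back: Q* = 931.75 - 2.5(83.5) = 723.
Total spending by buyers = P* × Q* = 83.5 × 723 = 60370.5.

Total spending by buyers = 60370.5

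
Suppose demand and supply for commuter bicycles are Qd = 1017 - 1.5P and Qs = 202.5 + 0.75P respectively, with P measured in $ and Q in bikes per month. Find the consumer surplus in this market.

Equating demand and supply, 1017 - 1.5P = 202.5 + 0.75P gives 2.25P = 814.5, so P* = 362.
Substitute back: Q* = 1017 - 1.5(362) = 474.
Demand choke price (Qd = 0): P = 1017/1.5 = 678. Consumer surplus = ½ × (678 - 362) × 474 = 74892.

Consumer surplus = 74892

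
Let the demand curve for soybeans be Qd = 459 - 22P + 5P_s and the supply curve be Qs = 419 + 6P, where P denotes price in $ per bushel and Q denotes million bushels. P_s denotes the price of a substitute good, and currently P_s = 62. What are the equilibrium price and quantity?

P* = 12.5, Q* = 494

With P_s = 62, demand is Qd = 769 - 22P.
The market clears where 769 - 22P = 419 + 6P. Rearranging, 28P = 350, hence P* = 12.5.
Substitute back: Q* = 769 - 22(12.5) = 494.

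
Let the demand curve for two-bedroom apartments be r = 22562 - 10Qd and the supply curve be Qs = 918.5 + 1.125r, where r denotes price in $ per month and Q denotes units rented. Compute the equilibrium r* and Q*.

Rewriting in direct form: Qd = 2256.2 - 0.1r.
Equating demand and supply, 2256.2 - 0.1r = 918.5 + 1.125r gives 1.225r = 1337.7, so r* = 1092.
Then Q* = 2256.2 - 0.1(1092) = 2147.

r* = 1092, Q* = 2147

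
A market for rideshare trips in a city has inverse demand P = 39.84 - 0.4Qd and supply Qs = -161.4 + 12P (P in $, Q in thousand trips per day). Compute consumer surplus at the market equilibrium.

Rewriting in direct form: Qd = 99.6 - 2.5P.
At equilibrium Qd = Qs, so 99.6 - 2.5P = -161.4 + 12P; collecting terms, 261 = 14.5P and P* = 18.
Then Q* = 99.6 - 2.5(18) = 54.6.
Demand choke price (Qd = 0): P = 99.6/2.5 = 39.84. Consumer surplus = ½ × (39.84 - 18) × 54.6 = 596.232.

Consumer surplus = 596.232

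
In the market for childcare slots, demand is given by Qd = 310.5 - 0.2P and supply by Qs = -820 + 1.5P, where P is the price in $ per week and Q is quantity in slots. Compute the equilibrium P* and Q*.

P* = 665, Q* = 177.5

Equating demand and supply, 310.5 - 0.2P = -820 + 1.5P gives 1.7P = 1130.5, so P* = 665.
Substitute back: Q* = 310.5 - 0.2(665) = 177.5.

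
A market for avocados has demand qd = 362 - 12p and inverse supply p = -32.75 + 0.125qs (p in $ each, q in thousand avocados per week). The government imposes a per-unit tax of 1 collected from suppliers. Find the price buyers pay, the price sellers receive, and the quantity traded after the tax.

p_b = 5.4, p_s = 4.4, q = 297.2

Rewriting in direct form: qs = 262 + 8p.
The tax drives a wedge p_b - p_s = 1. Substituting p_s = p_b - 1 into supply: qs = 254 + 8p_b.
Equate demand and the shifted supply: 362 - 12p_b = 254 + 8p_b, giving 20p_b = 108, so p_b = 5.4.
Then p_s = 5.4 - 1 = 4.4 and q = 362 - 12(5.4) = 297.2.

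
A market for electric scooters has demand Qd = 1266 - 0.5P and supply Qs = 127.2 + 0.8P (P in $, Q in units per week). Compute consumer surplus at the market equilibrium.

Consumer surplus = 685584

The market clears where 1266 - 0.5P = 127.2 + 0.8P. Rearranging, 1.3P = 1138.8, hence P* = 876.
Substitute back: Q* = 1266 - 0.5(876) = 828.
Demand choke price (Qd = 0): P = 1266/0.5 = 2532. Consumer surplus = ½ × (2532 - 876) × 828 = 685584.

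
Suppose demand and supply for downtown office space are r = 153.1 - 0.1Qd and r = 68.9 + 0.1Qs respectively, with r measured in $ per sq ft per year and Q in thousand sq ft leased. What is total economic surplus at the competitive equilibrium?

Inverting to quantity form: Qd = 1531 - 10r and Qs = -689 + 10r.
At equilibrium Qd = Qs, so 1531 - 10r = -689 + 10r; collecting terms, 2220 = 20r and r* = 111.
From the demand curve, Q* = 1531 - 10(111) = 421.
Demand choke price = 153.1; supply choke price = 68.9. CS = ½(153.1 - 111)(421) = 8862.05; PS = ½(111 - 68.9)(421) = 8862.05. Total surplus = 17724.1.

Total surplus = 17724.1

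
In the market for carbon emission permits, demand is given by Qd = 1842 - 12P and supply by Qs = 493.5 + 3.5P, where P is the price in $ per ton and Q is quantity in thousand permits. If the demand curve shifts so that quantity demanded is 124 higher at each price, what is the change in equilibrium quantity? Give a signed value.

ΔQ = 28

Equating demand and supply, 1842 - 12P = 493.5 + 3.5P gives 15.5P = 1348.5, so P* = 87.
From the demand curve, Q* = 1842 - 12(87) = 798.
After the shift, demand is Qd = 1966 - 12P.
Re-solving, 15.5P = 1472.5 gives P = 95 and Q = 826.
ΔQ = 826 - 798 = 28.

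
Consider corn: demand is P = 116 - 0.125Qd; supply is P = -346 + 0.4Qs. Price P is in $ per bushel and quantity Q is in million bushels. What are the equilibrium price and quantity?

P* = 6, Q* = 880

Solving each curve for Q: Qd = 928 - 8P and Qs = 865 + 2.5P.
At equilibrium Qd = Qs, so 928 - 8P = 865 + 2.5P; collecting terms, 63 = 10.5P and P* = 6.
Then Q* = 928 - 8(6) = 880.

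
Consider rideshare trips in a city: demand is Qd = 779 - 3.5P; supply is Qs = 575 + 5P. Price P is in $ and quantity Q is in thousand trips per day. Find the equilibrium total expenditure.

The market clears where 779 - 3.5P = 575 + 5P. Rearranging, 8.5P = 204, hence P* = 24.
Then Q* = 779 - 3.5(24) = 695.
Total expenditure = P* × Q* = 24 × 695 = 16680.

Total expenditure = 16680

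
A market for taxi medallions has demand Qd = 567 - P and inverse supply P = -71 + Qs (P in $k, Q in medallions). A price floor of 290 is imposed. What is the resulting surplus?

Surplus = 84

In direct form, Qs = 71 + P.
With P fixed at 290, quantity demanded is 277 and quantity supplied is 361.
Surplus = Qs - Qd = 361 - 277 = 84.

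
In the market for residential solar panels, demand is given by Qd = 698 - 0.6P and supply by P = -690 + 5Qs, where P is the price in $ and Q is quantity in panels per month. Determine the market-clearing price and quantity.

In direct form, Qs = 138 + 0.2P.
At equilibrium Qd = Qs, so 698 - 0.6P = 138 + 0.2P; collecting terms, 560 = 0.8P and P* = 700.
From the demand curve, Q* = 698 - 0.6(700) = 278.

P* = 700, Q* = 278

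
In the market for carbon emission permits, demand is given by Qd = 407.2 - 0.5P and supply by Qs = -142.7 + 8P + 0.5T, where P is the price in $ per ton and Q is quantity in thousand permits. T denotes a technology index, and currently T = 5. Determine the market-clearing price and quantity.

With T = 5, supply is Qs = -140.2 + 8P.
The market clears where 407.2 - 0.5P = -140.2 + 8P. Rearranging, 8.5P = 547.4, hence P* = 64.4.
Substitute back: Q* = 407.2 - 0.5(64.4) = 375.

P* = 64.4, Q* = 375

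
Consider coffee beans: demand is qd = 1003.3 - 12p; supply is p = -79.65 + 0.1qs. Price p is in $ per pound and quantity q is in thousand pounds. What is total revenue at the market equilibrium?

Inverting to quantity form: qs = 796.5 + 10p.
At equilibrium qd = qs, so 1003.3 - 12p = 796.5 + 10p; collecting terms, 206.8 = 22p and p* = 9.4.
From the demand curve, q* = 1003.3 - 12(9.4) = 890.5.
Total revenue = p* × q* = 9.4 × 890.5 = 8370.7.

Total revenue = 8370.7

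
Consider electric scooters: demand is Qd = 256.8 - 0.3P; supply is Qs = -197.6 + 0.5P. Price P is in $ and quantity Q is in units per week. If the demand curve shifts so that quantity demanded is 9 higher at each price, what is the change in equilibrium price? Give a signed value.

ΔP = 11.25

The market clears where 256.8 - 0.3P = -197.6 + 0.5P. Rearranging, 0.8P = 454.4, hence P* = 568.
Plugging P* into demand: Q* = 256.8 - 0.3(568) = 86.4.
After the shift, demand is Qd = 265.8 - 0.3P.
Re-solving, 0.8P = 463.4 gives P = 579.25 and Q = 92.025.
ΔP = 579.25 - 568 = 11.25.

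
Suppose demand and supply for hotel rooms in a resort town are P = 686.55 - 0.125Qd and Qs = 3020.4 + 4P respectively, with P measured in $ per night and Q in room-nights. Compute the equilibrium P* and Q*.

Inverting to quantity form: Qd = 5492.4 - 8P.
The market clears where 5492.4 - 8P = 3020.4 + 4P. Rearranging, 12P = 2472, hence P* = 206.
Substitute back: Q* = 5492.4 - 8(206) = 3844.4.

P* = 206, Q* = 3844.4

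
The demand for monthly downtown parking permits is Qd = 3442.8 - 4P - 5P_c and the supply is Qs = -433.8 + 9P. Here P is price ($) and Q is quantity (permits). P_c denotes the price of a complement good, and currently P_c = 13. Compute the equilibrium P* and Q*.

P* = 293.2, Q* = 2205

With P_c = 13, demand is Qd = 3377.8 - 4P.
Set Qd = Qs: 3377.8 - 4P = -433.8 + 9P, so 3811.6 = 13P and P* = 293.2.
Then Q* = 3377.8 - 4(293.2) = 2205.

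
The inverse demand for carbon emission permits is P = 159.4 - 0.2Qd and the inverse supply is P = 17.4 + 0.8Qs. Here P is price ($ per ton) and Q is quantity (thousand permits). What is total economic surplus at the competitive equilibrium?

Total surplus = 10082

Rewriting in direct form: Qd = 797 - 5P and Qs = -21.75 + 1.25P.
Equating demand and supply, 797 - 5P = -21.75 + 1.25P gives 6.25P = 818.75, so P* = 131.
Then Q* = 797 - 5(131) = 142.
Demand choke price = 159.4; supply choke price = 17.4. CS = ½(159.4 - 131)(142) = 2016.4; PS = ½(131 - 17.4)(142) = 8065.6. Total surplus = 10082.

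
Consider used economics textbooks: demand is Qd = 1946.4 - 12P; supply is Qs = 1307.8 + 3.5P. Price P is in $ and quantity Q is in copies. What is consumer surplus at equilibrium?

Equating demand and supply, 1946.4 - 12P = 1307.8 + 3.5P gives 15.5P = 638.6, so P* = 41.2.
From the demand curve, Q* = 1946.4 - 12(41.2) = 1452.
Demand choke price (Qd = 0): P = 1946.4/12 = 162.2. Consumer surplus = ½ × (162.2 - 41.2) × 1452 = 87846.

Consumer surplus = 87846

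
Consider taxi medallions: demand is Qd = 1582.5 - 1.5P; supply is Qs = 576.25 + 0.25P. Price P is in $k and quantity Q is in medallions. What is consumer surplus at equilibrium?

Consumer surplus = 172800

Set Qd = Qs: 1582.5 - 1.5P = 576.25 + 0.25P, so 1006.25 = 1.75P and P* = 575.
From the demand curve, Q* = 1582.5 - 1.5(575) = 720.
Demand choke price (Qd = 0): P = 1582.5/1.5 = 1055. Consumer surplus = ½ × (1055 - 575) × 720 = 172800.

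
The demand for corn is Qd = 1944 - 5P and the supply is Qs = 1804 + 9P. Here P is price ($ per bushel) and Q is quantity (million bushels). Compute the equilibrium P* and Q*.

P* = 10, Q* = 1894

The market clears where 1944 - 5P = 1804 + 9P. Rearranging, 14P = 140, hence P* = 10.
Plugging P* into demand: Q* = 1944 - 5(10) = 1894.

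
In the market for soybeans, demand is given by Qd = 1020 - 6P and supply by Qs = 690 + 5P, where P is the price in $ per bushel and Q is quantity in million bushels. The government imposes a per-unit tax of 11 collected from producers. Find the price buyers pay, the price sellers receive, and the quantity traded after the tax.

P_b = 35, P_s = 24, Q = 810

The tax drives a wedge P_b - P_s = 11. Substituting P_s = P_b - 11 into supply: Qs = 635 + 5P_b.
Equate demand and the shifted supply: 1020 - 6P_b = 635 + 5P_b, giving 11P_b = 385, so P_b = 35.
Then P_s = 35 - 11 = 24 and Q = 1020 - 6(35) = 810.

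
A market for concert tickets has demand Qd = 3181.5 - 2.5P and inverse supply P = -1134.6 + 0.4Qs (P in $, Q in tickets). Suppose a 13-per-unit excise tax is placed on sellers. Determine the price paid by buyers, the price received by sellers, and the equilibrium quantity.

Inverting to quantity form: Qs = 2836.5 + 2.5P.
The tax drives a wedge P_b - P_s = 13. Substituting P_s = P_b - 13 into supply: Qs = 2804 + 2.5P_b.
Market clearing requires 3181.5 - 2.5P_b = 2804 + 2.5P_b; hence 377.5 = 5P_b and P_b = 75.5.
Then P_s = 75.5 - 13 = 62.5 and Q = 3181.5 - 2.5(75.5) = 2992.75.

P_b = 75.5, P_s = 62.5, Q = 2992.75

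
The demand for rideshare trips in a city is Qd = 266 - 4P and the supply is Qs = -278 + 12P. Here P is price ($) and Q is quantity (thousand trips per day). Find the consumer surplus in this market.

The market clears where 266 - 4P = -278 + 12P. Rearranging, 16P = 544, hence P* = 34.
Then Q* = 266 - 4(34) = 130.
Demand choke price (Qd = 0): P = 266/4 = 66.5. Consumer surplus = ½ × (66.5 - 34) × 130 = 2112.5.

Consumer surplus = 2112.5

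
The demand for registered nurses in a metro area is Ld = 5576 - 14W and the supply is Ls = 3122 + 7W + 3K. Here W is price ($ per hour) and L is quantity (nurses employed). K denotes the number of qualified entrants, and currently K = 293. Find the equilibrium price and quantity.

W* = 75, L* = 4526

With K = 293, supply is Ls = 4001 + 7W.
The market clears where 5576 - 14W = 4001 + 7W. Rearranging, 21W = 1575, hence W* = 75.
Then L* = 5576 - 14(75) = 4526.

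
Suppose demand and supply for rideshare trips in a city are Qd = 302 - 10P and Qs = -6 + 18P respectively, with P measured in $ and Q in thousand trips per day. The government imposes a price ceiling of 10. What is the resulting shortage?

Evaluating both curves at the ceiling price 10 gives Qd = 202, Qs = 174.
Shortage = Qd - Qs = 202 - 174 = 28.

Shortage = 28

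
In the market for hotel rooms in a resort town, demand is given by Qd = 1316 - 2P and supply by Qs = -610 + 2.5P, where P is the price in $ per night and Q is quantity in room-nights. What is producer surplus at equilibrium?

Set Qd = Qs: 1316 - 2P = -610 + 2.5P, so 1926 = 4.5P and P* = 428.
Then Q* = 1316 - 2(428) = 460.
Supply choke price (Qs = 0): P = 244. Producer surplus = ½ × (428 - 244) × 460 = 42320.

Producer surplus = 42320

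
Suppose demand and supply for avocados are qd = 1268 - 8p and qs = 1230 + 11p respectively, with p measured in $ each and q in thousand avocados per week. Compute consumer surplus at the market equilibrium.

Set qd = qs: 1268 - 8p = 1230 + 11p, so 38 = 19p and p* = 2.
From the demand curve, q* = 1268 - 8(2) = 1252.
Demand choke price (qd = 0): p = 1268/8 = 158.5. Consumer surplus = ½ × (158.5 - 2) × 1252 = 97969.

Consumer surplus = 97969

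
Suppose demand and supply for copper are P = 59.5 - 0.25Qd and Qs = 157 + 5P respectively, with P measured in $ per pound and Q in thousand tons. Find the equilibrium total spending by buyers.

Total spending by buyers = 1818

Solving each curve for Q: Qd = 238 - 4P.
The market clears where 238 - 4P = 157 + 5P. Rearranging, 9P = 81, hence P* = 9.
Then Q* = 238 - 4(9) = 202.
Total spending by buyers = P* × Q* = 9 × 202 = 1818.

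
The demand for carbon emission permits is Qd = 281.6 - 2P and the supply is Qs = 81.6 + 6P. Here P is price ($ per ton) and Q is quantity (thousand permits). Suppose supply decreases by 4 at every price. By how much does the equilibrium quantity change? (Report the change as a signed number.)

ΔQ = -1

At equilibrium Qd = Qs, so 281.6 - 2P = 81.6 + 6P; collecting terms, 200 = 8P and P* = 25.
Then Q* = 281.6 - 2(25) = 231.6.
After the shift, supply is Qs = 77.6 + 6P.
New equilibrium: 204 = 8P, so P = 25.5 and Q = 230.6.
ΔQ = 230.6 - 231.6 = -1.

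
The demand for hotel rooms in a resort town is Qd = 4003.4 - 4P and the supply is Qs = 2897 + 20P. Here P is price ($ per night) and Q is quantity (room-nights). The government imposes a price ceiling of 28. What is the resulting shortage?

Evaluating both curves at the ceiling price 28 gives Qd = 3891.4, Qs = 3457.
Shortage = Qd - Qs = 3891.4 - 3457 = 434.4.

Shortage = 434.4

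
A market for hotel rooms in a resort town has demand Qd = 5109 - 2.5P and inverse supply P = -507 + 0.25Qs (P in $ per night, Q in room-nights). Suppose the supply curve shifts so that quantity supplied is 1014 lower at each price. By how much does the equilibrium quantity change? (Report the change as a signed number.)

ΔQ = -390

Rewriting in direct form: Qs = 2028 + 4P.
The market clears where 5109 - 2.5P = 2028 + 4P. Rearranging, 6.5P = 3081, hence P* = 474.
Plugging P* into demand: Q* = 5109 - 2.5(474) = 3924.
After the shift, supply is Qs = 1014 + 4P.
Re-solving, 6.5P = 4095 gives P = 630 and Q = 3534.
ΔQ = 3534 - 3924 = -390.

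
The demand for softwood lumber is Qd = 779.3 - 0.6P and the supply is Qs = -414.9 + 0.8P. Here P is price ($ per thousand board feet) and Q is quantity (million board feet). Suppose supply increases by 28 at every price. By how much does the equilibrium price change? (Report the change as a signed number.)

Set Qd = Qs: 779.3 - 0.6P = -414.9 + 0.8P, so 1194.2 = 1.4P and P* = 853.
From the demand curve, Q* = 779.3 - 0.6(853) = 267.5.
After the shift, supply is Qs = -386.9 + 0.8P.
The new intersection has 1166.2 = 1.4P, i.e. P = 833, Q = 279.5.
ΔP = 833 - 853 = -20.

ΔP = -20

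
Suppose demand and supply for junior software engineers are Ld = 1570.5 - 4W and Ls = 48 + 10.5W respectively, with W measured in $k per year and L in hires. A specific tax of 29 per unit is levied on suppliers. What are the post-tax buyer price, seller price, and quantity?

The tax drives a wedge W_b - W_s = 29. Substituting W_s = W_b - 29 into supply: Ls = -256.5 + 10.5W_b.
Set Ld = Ls: 1570.5 - 4W_b = -256.5 + 10.5W_b, so 1827 = 14.5W_b and W_b = 126.
Then W_s = 126 - 29 = 97 and L = 1570.5 - 4(126) = 1066.5.

W_b = 126, W_s = 97, L = 1066.5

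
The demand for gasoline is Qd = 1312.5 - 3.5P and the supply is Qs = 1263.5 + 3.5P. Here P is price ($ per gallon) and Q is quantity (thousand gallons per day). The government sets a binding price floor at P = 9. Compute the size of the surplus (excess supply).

Surplus = 14

Evaluating both curves at the floor price 9 gives Qd = 1281, Qs = 1295.
Surplus = Qs - Qd = 1295 - 1281 = 14.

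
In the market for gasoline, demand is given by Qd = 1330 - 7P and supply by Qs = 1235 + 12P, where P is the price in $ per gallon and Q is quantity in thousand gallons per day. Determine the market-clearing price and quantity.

P* = 5, Q* = 1295

Equating demand and supply, 1330 - 7P = 1235 + 12P gives 19P = 95, so P* = 5.
Substitute back: Q* = 1330 - 7(5) = 1295.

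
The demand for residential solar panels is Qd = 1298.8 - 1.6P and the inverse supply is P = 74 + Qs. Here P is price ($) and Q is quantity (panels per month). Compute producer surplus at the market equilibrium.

In direct form, Qs = -74 + P.
The market clears where 1298.8 - 1.6P = -74 + P. Rearranging, 2.6P = 1372.8, hence P* = 528.
Substitute back: Q* = 1298.8 - 1.6(528) = 454.
Supply choke price (Qs = 0): P = 74. Producer surplus = ½ × (528 - 74) × 454 = 103058.

Producer surplus = 103058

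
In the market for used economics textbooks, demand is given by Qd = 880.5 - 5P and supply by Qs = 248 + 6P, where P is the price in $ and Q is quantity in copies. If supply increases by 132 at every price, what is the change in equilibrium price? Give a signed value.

The market clears where 880.5 - 5P = 248 + 6P. Rearranging, 11P = 632.5, hence P* = 57.5.
Substitute back: Q* = 880.5 - 5(57.5) = 593.
After the shift, supply is Qs = 380 + 6P.
The new intersection has 500.5 = 11P, i.e. P = 45.5, Q = 653.
ΔP = 45.5 - 57.5 = -12.

ΔP = -12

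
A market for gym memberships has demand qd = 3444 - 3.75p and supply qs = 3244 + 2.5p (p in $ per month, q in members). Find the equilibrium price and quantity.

At equilibrium qd = qs, so 3444 - 3.75p = 3244 + 2.5p; collecting terms, 200 = 6.25p and p* = 32.
Then q* = 3444 - 3.75(32) = 3324.

p* = 32, q* = 3324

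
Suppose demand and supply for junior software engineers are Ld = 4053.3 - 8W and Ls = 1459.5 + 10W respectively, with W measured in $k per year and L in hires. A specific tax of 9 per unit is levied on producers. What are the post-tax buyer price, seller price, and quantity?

W_b = 149.1, W_s = 140.1, L = 2860.5

Producers keep W_s = W_b - 9 per unit, so supply in terms of the buyer price is Ls = 1369.5 + 10W_b.
Set Ld = Ls: 4053.3 - 8W_b = 1369.5 + 10W_b, so 2683.8 = 18W_b and W_b = 149.1.
Then W_s = 149.1 - 9 = 140.1 and L = 4053.3 - 8(149.1) = 2860.5.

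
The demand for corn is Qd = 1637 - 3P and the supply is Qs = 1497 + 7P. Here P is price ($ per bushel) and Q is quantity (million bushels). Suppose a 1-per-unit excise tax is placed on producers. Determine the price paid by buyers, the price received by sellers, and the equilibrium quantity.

P_b = 14.7, P_s = 13.7, Q = 1592.9

The tax drives a wedge P_b - P_s = 1. Substituting P_s = P_b - 1 into supply: Qs = 1490 + 7P_b.
Set Qd = Qs: 1637 - 3P_b = 1490 + 7P_b, so 147 = 10P_b and P_b = 14.7.
So P_s = 13.7 and the quantity traded is Q = 1637 - 3(14.7) = 1592.9.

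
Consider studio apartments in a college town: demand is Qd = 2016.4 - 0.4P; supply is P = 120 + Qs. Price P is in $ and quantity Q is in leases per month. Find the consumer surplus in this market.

Consumer surplus = 2471045

Inverting to quantity form: Qs = -120 + P.
At equilibrium Qd = Qs, so 2016.4 - 0.4P = -120 + P; collecting terms, 2136.4 = 1.4P and P* = 1526.
From the demand curve, Q* = 2016.4 - 0.4(1526) = 1406.
Demand choke price (Qd = 0): P = 2016.4/0.4 = 5041. Consumer surplus = ½ × (5041 - 1526) × 1406 = 2471045.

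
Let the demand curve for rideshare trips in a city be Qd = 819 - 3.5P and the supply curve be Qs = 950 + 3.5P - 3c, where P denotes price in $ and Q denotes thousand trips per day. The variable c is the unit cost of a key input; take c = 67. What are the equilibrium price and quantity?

P* = 10, Q* = 784

With c = 67, supply is Qs = 749 + 3.5P.
Set Qd = Qs: 819 - 3.5P = 749 + 3.5P, so 70 = 7P and P* = 10.
Substitute back: Q* = 819 - 3.5(10) = 784.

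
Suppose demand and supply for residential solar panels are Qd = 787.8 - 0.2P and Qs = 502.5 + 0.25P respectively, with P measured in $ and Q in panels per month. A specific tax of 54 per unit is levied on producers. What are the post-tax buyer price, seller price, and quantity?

Producers keep P_s = P_b - 54 per unit, so supply in terms of the buyer price is Qs = 489 + 0.25P_b.
Market clearing requires 787.8 - 0.2P_b = 489 + 0.25P_b; hence 298.8 = 0.45P_b and P_b = 664.
So P_s = 610 and the quantity traded is Q = 787.8 - 0.2(664) = 655.

P_b = 664, P_s = 610, Q = 655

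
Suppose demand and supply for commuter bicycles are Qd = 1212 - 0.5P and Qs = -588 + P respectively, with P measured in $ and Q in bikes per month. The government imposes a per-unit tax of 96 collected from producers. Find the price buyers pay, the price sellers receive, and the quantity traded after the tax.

The tax drives a wedge P_b - P_s = 96. Substituting P_s = P_b - 96 into supply: Qs = -684 + P_b.
Set Qd = Qs: 1212 - 0.5P_b = -684 + P_b, so 1896 = 1.5P_b and P_b = 1264.
Then P_s = 1264 - 96 = 1168 and Q = 1212 - 0.5(1264) = 580.

P_b = 1264, P_s = 1168, Q = 580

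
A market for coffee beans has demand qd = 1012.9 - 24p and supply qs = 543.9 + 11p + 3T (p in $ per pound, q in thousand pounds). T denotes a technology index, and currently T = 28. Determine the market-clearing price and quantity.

With T = 28, supply is qs = 627.9 + 11p.
At equilibrium qd = qs, so 1012.9 - 24p = 627.9 + 11p; collecting terms, 385 = 35p and p* = 11.
Substitute back: q* = 1012.9 - 24(11) = 748.9.

p* = 11, q* = 748.9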